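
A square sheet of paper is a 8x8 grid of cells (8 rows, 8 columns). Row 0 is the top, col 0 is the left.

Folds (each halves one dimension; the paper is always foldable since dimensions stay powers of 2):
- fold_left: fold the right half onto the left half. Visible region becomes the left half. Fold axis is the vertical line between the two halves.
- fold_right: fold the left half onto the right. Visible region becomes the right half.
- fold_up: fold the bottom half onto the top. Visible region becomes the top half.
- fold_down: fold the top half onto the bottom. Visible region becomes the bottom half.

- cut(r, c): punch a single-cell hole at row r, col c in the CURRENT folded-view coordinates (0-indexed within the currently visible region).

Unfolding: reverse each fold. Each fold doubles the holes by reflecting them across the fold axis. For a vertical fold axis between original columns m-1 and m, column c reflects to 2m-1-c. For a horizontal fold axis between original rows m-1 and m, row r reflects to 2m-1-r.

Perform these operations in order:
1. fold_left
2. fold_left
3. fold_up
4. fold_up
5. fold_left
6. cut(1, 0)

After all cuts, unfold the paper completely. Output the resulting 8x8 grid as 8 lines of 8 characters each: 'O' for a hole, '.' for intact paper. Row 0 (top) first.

Op 1 fold_left: fold axis v@4; visible region now rows[0,8) x cols[0,4) = 8x4
Op 2 fold_left: fold axis v@2; visible region now rows[0,8) x cols[0,2) = 8x2
Op 3 fold_up: fold axis h@4; visible region now rows[0,4) x cols[0,2) = 4x2
Op 4 fold_up: fold axis h@2; visible region now rows[0,2) x cols[0,2) = 2x2
Op 5 fold_left: fold axis v@1; visible region now rows[0,2) x cols[0,1) = 2x1
Op 6 cut(1, 0): punch at orig (1,0); cuts so far [(1, 0)]; region rows[0,2) x cols[0,1) = 2x1
Unfold 1 (reflect across v@1): 2 holes -> [(1, 0), (1, 1)]
Unfold 2 (reflect across h@2): 4 holes -> [(1, 0), (1, 1), (2, 0), (2, 1)]
Unfold 3 (reflect across h@4): 8 holes -> [(1, 0), (1, 1), (2, 0), (2, 1), (5, 0), (5, 1), (6, 0), (6, 1)]
Unfold 4 (reflect across v@2): 16 holes -> [(1, 0), (1, 1), (1, 2), (1, 3), (2, 0), (2, 1), (2, 2), (2, 3), (5, 0), (5, 1), (5, 2), (5, 3), (6, 0), (6, 1), (6, 2), (6, 3)]
Unfold 5 (reflect across v@4): 32 holes -> [(1, 0), (1, 1), (1, 2), (1, 3), (1, 4), (1, 5), (1, 6), (1, 7), (2, 0), (2, 1), (2, 2), (2, 3), (2, 4), (2, 5), (2, 6), (2, 7), (5, 0), (5, 1), (5, 2), (5, 3), (5, 4), (5, 5), (5, 6), (5, 7), (6, 0), (6, 1), (6, 2), (6, 3), (6, 4), (6, 5), (6, 6), (6, 7)]

Answer: ........
OOOOOOOO
OOOOOOOO
........
........
OOOOOOOO
OOOOOOOO
........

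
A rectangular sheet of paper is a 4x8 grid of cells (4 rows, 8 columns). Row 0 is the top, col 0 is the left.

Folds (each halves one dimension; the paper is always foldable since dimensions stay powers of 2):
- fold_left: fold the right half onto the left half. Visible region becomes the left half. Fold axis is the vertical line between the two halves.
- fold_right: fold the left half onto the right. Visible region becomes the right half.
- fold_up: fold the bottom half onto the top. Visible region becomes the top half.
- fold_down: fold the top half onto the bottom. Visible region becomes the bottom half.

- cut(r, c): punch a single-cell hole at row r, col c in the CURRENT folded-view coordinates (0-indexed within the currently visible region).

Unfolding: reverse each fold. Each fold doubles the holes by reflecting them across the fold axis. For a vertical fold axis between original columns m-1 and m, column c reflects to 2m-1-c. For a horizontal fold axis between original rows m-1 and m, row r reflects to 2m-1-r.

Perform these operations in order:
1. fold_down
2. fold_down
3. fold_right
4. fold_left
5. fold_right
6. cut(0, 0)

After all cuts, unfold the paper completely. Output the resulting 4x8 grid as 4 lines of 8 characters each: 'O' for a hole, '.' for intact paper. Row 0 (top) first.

Answer: OOOOOOOO
OOOOOOOO
OOOOOOOO
OOOOOOOO

Derivation:
Op 1 fold_down: fold axis h@2; visible region now rows[2,4) x cols[0,8) = 2x8
Op 2 fold_down: fold axis h@3; visible region now rows[3,4) x cols[0,8) = 1x8
Op 3 fold_right: fold axis v@4; visible region now rows[3,4) x cols[4,8) = 1x4
Op 4 fold_left: fold axis v@6; visible region now rows[3,4) x cols[4,6) = 1x2
Op 5 fold_right: fold axis v@5; visible region now rows[3,4) x cols[5,6) = 1x1
Op 6 cut(0, 0): punch at orig (3,5); cuts so far [(3, 5)]; region rows[3,4) x cols[5,6) = 1x1
Unfold 1 (reflect across v@5): 2 holes -> [(3, 4), (3, 5)]
Unfold 2 (reflect across v@6): 4 holes -> [(3, 4), (3, 5), (3, 6), (3, 7)]
Unfold 3 (reflect across v@4): 8 holes -> [(3, 0), (3, 1), (3, 2), (3, 3), (3, 4), (3, 5), (3, 6), (3, 7)]
Unfold 4 (reflect across h@3): 16 holes -> [(2, 0), (2, 1), (2, 2), (2, 3), (2, 4), (2, 5), (2, 6), (2, 7), (3, 0), (3, 1), (3, 2), (3, 3), (3, 4), (3, 5), (3, 6), (3, 7)]
Unfold 5 (reflect across h@2): 32 holes -> [(0, 0), (0, 1), (0, 2), (0, 3), (0, 4), (0, 5), (0, 6), (0, 7), (1, 0), (1, 1), (1, 2), (1, 3), (1, 4), (1, 5), (1, 6), (1, 7), (2, 0), (2, 1), (2, 2), (2, 3), (2, 4), (2, 5), (2, 6), (2, 7), (3, 0), (3, 1), (3, 2), (3, 3), (3, 4), (3, 5), (3, 6), (3, 7)]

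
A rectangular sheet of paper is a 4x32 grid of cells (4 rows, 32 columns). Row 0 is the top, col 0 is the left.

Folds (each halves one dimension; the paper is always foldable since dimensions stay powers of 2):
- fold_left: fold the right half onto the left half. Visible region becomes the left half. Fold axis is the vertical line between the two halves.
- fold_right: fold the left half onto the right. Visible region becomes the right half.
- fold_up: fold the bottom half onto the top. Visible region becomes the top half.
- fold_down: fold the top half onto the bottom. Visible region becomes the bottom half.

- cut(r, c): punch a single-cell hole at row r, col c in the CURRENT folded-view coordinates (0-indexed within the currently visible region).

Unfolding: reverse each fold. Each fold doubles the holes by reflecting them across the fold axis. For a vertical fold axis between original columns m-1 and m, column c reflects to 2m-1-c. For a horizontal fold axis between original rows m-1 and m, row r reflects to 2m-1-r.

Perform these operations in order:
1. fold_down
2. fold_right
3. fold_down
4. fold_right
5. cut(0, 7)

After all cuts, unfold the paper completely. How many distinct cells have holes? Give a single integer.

Op 1 fold_down: fold axis h@2; visible region now rows[2,4) x cols[0,32) = 2x32
Op 2 fold_right: fold axis v@16; visible region now rows[2,4) x cols[16,32) = 2x16
Op 3 fold_down: fold axis h@3; visible region now rows[3,4) x cols[16,32) = 1x16
Op 4 fold_right: fold axis v@24; visible region now rows[3,4) x cols[24,32) = 1x8
Op 5 cut(0, 7): punch at orig (3,31); cuts so far [(3, 31)]; region rows[3,4) x cols[24,32) = 1x8
Unfold 1 (reflect across v@24): 2 holes -> [(3, 16), (3, 31)]
Unfold 2 (reflect across h@3): 4 holes -> [(2, 16), (2, 31), (3, 16), (3, 31)]
Unfold 3 (reflect across v@16): 8 holes -> [(2, 0), (2, 15), (2, 16), (2, 31), (3, 0), (3, 15), (3, 16), (3, 31)]
Unfold 4 (reflect across h@2): 16 holes -> [(0, 0), (0, 15), (0, 16), (0, 31), (1, 0), (1, 15), (1, 16), (1, 31), (2, 0), (2, 15), (2, 16), (2, 31), (3, 0), (3, 15), (3, 16), (3, 31)]

Answer: 16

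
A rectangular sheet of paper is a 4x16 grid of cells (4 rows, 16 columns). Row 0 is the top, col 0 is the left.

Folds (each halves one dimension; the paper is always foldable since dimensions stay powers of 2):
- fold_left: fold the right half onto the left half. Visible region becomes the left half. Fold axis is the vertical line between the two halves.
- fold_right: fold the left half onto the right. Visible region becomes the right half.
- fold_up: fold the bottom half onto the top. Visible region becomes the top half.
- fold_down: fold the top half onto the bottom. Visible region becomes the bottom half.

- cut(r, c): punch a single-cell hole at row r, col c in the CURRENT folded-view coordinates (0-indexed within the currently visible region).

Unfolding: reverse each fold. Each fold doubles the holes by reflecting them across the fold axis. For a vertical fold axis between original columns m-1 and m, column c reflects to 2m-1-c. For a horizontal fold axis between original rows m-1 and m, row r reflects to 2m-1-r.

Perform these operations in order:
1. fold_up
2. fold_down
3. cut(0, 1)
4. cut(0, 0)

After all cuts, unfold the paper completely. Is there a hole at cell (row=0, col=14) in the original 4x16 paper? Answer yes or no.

Answer: no

Derivation:
Op 1 fold_up: fold axis h@2; visible region now rows[0,2) x cols[0,16) = 2x16
Op 2 fold_down: fold axis h@1; visible region now rows[1,2) x cols[0,16) = 1x16
Op 3 cut(0, 1): punch at orig (1,1); cuts so far [(1, 1)]; region rows[1,2) x cols[0,16) = 1x16
Op 4 cut(0, 0): punch at orig (1,0); cuts so far [(1, 0), (1, 1)]; region rows[1,2) x cols[0,16) = 1x16
Unfold 1 (reflect across h@1): 4 holes -> [(0, 0), (0, 1), (1, 0), (1, 1)]
Unfold 2 (reflect across h@2): 8 holes -> [(0, 0), (0, 1), (1, 0), (1, 1), (2, 0), (2, 1), (3, 0), (3, 1)]
Holes: [(0, 0), (0, 1), (1, 0), (1, 1), (2, 0), (2, 1), (3, 0), (3, 1)]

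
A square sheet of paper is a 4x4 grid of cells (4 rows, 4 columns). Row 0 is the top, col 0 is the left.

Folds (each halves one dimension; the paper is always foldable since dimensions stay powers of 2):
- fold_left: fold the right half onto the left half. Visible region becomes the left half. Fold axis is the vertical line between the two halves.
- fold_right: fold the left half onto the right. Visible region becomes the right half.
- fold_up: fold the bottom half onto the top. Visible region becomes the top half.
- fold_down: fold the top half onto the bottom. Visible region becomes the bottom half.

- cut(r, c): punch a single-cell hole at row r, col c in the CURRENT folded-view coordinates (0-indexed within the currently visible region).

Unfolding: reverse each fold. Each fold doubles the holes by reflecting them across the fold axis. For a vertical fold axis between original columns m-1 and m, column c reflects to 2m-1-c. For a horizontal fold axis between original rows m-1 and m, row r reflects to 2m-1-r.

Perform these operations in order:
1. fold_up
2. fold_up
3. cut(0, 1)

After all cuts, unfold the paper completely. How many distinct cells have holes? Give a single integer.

Answer: 4

Derivation:
Op 1 fold_up: fold axis h@2; visible region now rows[0,2) x cols[0,4) = 2x4
Op 2 fold_up: fold axis h@1; visible region now rows[0,1) x cols[0,4) = 1x4
Op 3 cut(0, 1): punch at orig (0,1); cuts so far [(0, 1)]; region rows[0,1) x cols[0,4) = 1x4
Unfold 1 (reflect across h@1): 2 holes -> [(0, 1), (1, 1)]
Unfold 2 (reflect across h@2): 4 holes -> [(0, 1), (1, 1), (2, 1), (3, 1)]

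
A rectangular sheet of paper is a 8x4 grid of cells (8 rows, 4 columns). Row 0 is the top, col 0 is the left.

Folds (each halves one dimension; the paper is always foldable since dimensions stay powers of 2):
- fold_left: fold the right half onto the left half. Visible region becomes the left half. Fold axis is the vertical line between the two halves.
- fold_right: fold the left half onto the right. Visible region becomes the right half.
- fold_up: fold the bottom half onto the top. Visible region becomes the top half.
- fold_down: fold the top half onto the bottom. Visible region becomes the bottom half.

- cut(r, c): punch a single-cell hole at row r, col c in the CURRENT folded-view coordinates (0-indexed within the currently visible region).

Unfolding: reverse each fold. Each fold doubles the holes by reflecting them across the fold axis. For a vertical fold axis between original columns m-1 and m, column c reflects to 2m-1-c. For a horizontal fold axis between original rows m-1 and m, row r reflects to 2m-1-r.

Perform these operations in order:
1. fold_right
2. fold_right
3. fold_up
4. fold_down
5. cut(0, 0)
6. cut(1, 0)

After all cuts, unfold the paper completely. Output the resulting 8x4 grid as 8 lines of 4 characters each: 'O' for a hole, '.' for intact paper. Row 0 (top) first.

Answer: OOOO
OOOO
OOOO
OOOO
OOOO
OOOO
OOOO
OOOO

Derivation:
Op 1 fold_right: fold axis v@2; visible region now rows[0,8) x cols[2,4) = 8x2
Op 2 fold_right: fold axis v@3; visible region now rows[0,8) x cols[3,4) = 8x1
Op 3 fold_up: fold axis h@4; visible region now rows[0,4) x cols[3,4) = 4x1
Op 4 fold_down: fold axis h@2; visible region now rows[2,4) x cols[3,4) = 2x1
Op 5 cut(0, 0): punch at orig (2,3); cuts so far [(2, 3)]; region rows[2,4) x cols[3,4) = 2x1
Op 6 cut(1, 0): punch at orig (3,3); cuts so far [(2, 3), (3, 3)]; region rows[2,4) x cols[3,4) = 2x1
Unfold 1 (reflect across h@2): 4 holes -> [(0, 3), (1, 3), (2, 3), (3, 3)]
Unfold 2 (reflect across h@4): 8 holes -> [(0, 3), (1, 3), (2, 3), (3, 3), (4, 3), (5, 3), (6, 3), (7, 3)]
Unfold 3 (reflect across v@3): 16 holes -> [(0, 2), (0, 3), (1, 2), (1, 3), (2, 2), (2, 3), (3, 2), (3, 3), (4, 2), (4, 3), (5, 2), (5, 3), (6, 2), (6, 3), (7, 2), (7, 3)]
Unfold 4 (reflect across v@2): 32 holes -> [(0, 0), (0, 1), (0, 2), (0, 3), (1, 0), (1, 1), (1, 2), (1, 3), (2, 0), (2, 1), (2, 2), (2, 3), (3, 0), (3, 1), (3, 2), (3, 3), (4, 0), (4, 1), (4, 2), (4, 3), (5, 0), (5, 1), (5, 2), (5, 3), (6, 0), (6, 1), (6, 2), (6, 3), (7, 0), (7, 1), (7, 2), (7, 3)]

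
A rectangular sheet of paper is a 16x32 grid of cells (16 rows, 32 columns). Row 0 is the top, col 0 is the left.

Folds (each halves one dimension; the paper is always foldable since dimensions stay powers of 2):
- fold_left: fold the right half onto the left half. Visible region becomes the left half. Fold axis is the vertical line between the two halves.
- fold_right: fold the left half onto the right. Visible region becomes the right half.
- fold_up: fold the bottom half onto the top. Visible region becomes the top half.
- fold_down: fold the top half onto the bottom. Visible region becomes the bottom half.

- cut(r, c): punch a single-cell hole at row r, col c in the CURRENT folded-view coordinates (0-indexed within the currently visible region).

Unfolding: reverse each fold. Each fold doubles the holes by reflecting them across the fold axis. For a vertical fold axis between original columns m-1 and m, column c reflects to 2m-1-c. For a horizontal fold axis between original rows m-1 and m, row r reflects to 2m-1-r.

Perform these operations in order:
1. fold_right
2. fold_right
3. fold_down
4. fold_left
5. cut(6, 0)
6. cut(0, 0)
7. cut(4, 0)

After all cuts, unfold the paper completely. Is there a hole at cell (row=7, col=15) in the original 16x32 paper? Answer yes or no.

Op 1 fold_right: fold axis v@16; visible region now rows[0,16) x cols[16,32) = 16x16
Op 2 fold_right: fold axis v@24; visible region now rows[0,16) x cols[24,32) = 16x8
Op 3 fold_down: fold axis h@8; visible region now rows[8,16) x cols[24,32) = 8x8
Op 4 fold_left: fold axis v@28; visible region now rows[8,16) x cols[24,28) = 8x4
Op 5 cut(6, 0): punch at orig (14,24); cuts so far [(14, 24)]; region rows[8,16) x cols[24,28) = 8x4
Op 6 cut(0, 0): punch at orig (8,24); cuts so far [(8, 24), (14, 24)]; region rows[8,16) x cols[24,28) = 8x4
Op 7 cut(4, 0): punch at orig (12,24); cuts so far [(8, 24), (12, 24), (14, 24)]; region rows[8,16) x cols[24,28) = 8x4
Unfold 1 (reflect across v@28): 6 holes -> [(8, 24), (8, 31), (12, 24), (12, 31), (14, 24), (14, 31)]
Unfold 2 (reflect across h@8): 12 holes -> [(1, 24), (1, 31), (3, 24), (3, 31), (7, 24), (7, 31), (8, 24), (8, 31), (12, 24), (12, 31), (14, 24), (14, 31)]
Unfold 3 (reflect across v@24): 24 holes -> [(1, 16), (1, 23), (1, 24), (1, 31), (3, 16), (3, 23), (3, 24), (3, 31), (7, 16), (7, 23), (7, 24), (7, 31), (8, 16), (8, 23), (8, 24), (8, 31), (12, 16), (12, 23), (12, 24), (12, 31), (14, 16), (14, 23), (14, 24), (14, 31)]
Unfold 4 (reflect across v@16): 48 holes -> [(1, 0), (1, 7), (1, 8), (1, 15), (1, 16), (1, 23), (1, 24), (1, 31), (3, 0), (3, 7), (3, 8), (3, 15), (3, 16), (3, 23), (3, 24), (3, 31), (7, 0), (7, 7), (7, 8), (7, 15), (7, 16), (7, 23), (7, 24), (7, 31), (8, 0), (8, 7), (8, 8), (8, 15), (8, 16), (8, 23), (8, 24), (8, 31), (12, 0), (12, 7), (12, 8), (12, 15), (12, 16), (12, 23), (12, 24), (12, 31), (14, 0), (14, 7), (14, 8), (14, 15), (14, 16), (14, 23), (14, 24), (14, 31)]
Holes: [(1, 0), (1, 7), (1, 8), (1, 15), (1, 16), (1, 23), (1, 24), (1, 31), (3, 0), (3, 7), (3, 8), (3, 15), (3, 16), (3, 23), (3, 24), (3, 31), (7, 0), (7, 7), (7, 8), (7, 15), (7, 16), (7, 23), (7, 24), (7, 31), (8, 0), (8, 7), (8, 8), (8, 15), (8, 16), (8, 23), (8, 24), (8, 31), (12, 0), (12, 7), (12, 8), (12, 15), (12, 16), (12, 23), (12, 24), (12, 31), (14, 0), (14, 7), (14, 8), (14, 15), (14, 16), (14, 23), (14, 24), (14, 31)]

Answer: yes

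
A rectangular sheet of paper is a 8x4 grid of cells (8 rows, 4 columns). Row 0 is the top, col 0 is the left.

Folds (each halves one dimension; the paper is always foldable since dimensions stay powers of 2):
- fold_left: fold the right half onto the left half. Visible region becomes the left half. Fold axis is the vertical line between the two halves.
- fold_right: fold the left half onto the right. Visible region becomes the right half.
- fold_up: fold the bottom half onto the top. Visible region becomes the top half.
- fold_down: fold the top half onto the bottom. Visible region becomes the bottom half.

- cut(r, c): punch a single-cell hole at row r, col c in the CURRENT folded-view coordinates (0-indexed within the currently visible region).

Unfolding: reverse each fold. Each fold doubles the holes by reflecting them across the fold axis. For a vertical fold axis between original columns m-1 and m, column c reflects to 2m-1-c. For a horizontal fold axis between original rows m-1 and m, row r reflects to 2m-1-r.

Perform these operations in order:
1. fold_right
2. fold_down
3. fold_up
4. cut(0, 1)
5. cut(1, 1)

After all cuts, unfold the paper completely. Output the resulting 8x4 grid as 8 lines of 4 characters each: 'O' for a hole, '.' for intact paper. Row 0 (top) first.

Answer: O..O
O..O
O..O
O..O
O..O
O..O
O..O
O..O

Derivation:
Op 1 fold_right: fold axis v@2; visible region now rows[0,8) x cols[2,4) = 8x2
Op 2 fold_down: fold axis h@4; visible region now rows[4,8) x cols[2,4) = 4x2
Op 3 fold_up: fold axis h@6; visible region now rows[4,6) x cols[2,4) = 2x2
Op 4 cut(0, 1): punch at orig (4,3); cuts so far [(4, 3)]; region rows[4,6) x cols[2,4) = 2x2
Op 5 cut(1, 1): punch at orig (5,3); cuts so far [(4, 3), (5, 3)]; region rows[4,6) x cols[2,4) = 2x2
Unfold 1 (reflect across h@6): 4 holes -> [(4, 3), (5, 3), (6, 3), (7, 3)]
Unfold 2 (reflect across h@4): 8 holes -> [(0, 3), (1, 3), (2, 3), (3, 3), (4, 3), (5, 3), (6, 3), (7, 3)]
Unfold 3 (reflect across v@2): 16 holes -> [(0, 0), (0, 3), (1, 0), (1, 3), (2, 0), (2, 3), (3, 0), (3, 3), (4, 0), (4, 3), (5, 0), (5, 3), (6, 0), (6, 3), (7, 0), (7, 3)]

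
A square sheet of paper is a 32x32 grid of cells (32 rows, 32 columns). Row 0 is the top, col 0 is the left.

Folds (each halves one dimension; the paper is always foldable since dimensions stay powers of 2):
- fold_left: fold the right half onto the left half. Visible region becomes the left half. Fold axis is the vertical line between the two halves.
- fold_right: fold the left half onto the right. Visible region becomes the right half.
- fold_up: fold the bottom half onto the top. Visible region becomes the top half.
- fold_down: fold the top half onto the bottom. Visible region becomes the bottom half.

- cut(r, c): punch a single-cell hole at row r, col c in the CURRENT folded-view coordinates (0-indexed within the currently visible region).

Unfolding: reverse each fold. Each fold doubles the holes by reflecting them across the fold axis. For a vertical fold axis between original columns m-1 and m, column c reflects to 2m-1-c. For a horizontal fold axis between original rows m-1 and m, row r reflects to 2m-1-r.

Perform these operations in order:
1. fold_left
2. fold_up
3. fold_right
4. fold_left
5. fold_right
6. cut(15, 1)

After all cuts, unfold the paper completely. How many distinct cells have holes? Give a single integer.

Op 1 fold_left: fold axis v@16; visible region now rows[0,32) x cols[0,16) = 32x16
Op 2 fold_up: fold axis h@16; visible region now rows[0,16) x cols[0,16) = 16x16
Op 3 fold_right: fold axis v@8; visible region now rows[0,16) x cols[8,16) = 16x8
Op 4 fold_left: fold axis v@12; visible region now rows[0,16) x cols[8,12) = 16x4
Op 5 fold_right: fold axis v@10; visible region now rows[0,16) x cols[10,12) = 16x2
Op 6 cut(15, 1): punch at orig (15,11); cuts so far [(15, 11)]; region rows[0,16) x cols[10,12) = 16x2
Unfold 1 (reflect across v@10): 2 holes -> [(15, 8), (15, 11)]
Unfold 2 (reflect across v@12): 4 holes -> [(15, 8), (15, 11), (15, 12), (15, 15)]
Unfold 3 (reflect across v@8): 8 holes -> [(15, 0), (15, 3), (15, 4), (15, 7), (15, 8), (15, 11), (15, 12), (15, 15)]
Unfold 4 (reflect across h@16): 16 holes -> [(15, 0), (15, 3), (15, 4), (15, 7), (15, 8), (15, 11), (15, 12), (15, 15), (16, 0), (16, 3), (16, 4), (16, 7), (16, 8), (16, 11), (16, 12), (16, 15)]
Unfold 5 (reflect across v@16): 32 holes -> [(15, 0), (15, 3), (15, 4), (15, 7), (15, 8), (15, 11), (15, 12), (15, 15), (15, 16), (15, 19), (15, 20), (15, 23), (15, 24), (15, 27), (15, 28), (15, 31), (16, 0), (16, 3), (16, 4), (16, 7), (16, 8), (16, 11), (16, 12), (16, 15), (16, 16), (16, 19), (16, 20), (16, 23), (16, 24), (16, 27), (16, 28), (16, 31)]

Answer: 32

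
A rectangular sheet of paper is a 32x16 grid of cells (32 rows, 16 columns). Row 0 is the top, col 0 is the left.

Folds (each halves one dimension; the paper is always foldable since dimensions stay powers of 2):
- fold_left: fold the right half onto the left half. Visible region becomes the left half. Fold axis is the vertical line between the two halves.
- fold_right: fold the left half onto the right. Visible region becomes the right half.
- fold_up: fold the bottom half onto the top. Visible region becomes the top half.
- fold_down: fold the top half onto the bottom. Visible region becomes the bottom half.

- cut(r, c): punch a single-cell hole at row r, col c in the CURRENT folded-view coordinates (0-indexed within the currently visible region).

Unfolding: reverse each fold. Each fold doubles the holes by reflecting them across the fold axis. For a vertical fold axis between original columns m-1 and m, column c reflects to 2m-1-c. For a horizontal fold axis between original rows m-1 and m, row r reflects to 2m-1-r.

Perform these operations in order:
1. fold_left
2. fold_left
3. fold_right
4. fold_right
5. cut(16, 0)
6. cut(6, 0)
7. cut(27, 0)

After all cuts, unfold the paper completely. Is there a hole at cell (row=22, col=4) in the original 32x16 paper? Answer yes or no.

Answer: no

Derivation:
Op 1 fold_left: fold axis v@8; visible region now rows[0,32) x cols[0,8) = 32x8
Op 2 fold_left: fold axis v@4; visible region now rows[0,32) x cols[0,4) = 32x4
Op 3 fold_right: fold axis v@2; visible region now rows[0,32) x cols[2,4) = 32x2
Op 4 fold_right: fold axis v@3; visible region now rows[0,32) x cols[3,4) = 32x1
Op 5 cut(16, 0): punch at orig (16,3); cuts so far [(16, 3)]; region rows[0,32) x cols[3,4) = 32x1
Op 6 cut(6, 0): punch at orig (6,3); cuts so far [(6, 3), (16, 3)]; region rows[0,32) x cols[3,4) = 32x1
Op 7 cut(27, 0): punch at orig (27,3); cuts so far [(6, 3), (16, 3), (27, 3)]; region rows[0,32) x cols[3,4) = 32x1
Unfold 1 (reflect across v@3): 6 holes -> [(6, 2), (6, 3), (16, 2), (16, 3), (27, 2), (27, 3)]
Unfold 2 (reflect across v@2): 12 holes -> [(6, 0), (6, 1), (6, 2), (6, 3), (16, 0), (16, 1), (16, 2), (16, 3), (27, 0), (27, 1), (27, 2), (27, 3)]
Unfold 3 (reflect across v@4): 24 holes -> [(6, 0), (6, 1), (6, 2), (6, 3), (6, 4), (6, 5), (6, 6), (6, 7), (16, 0), (16, 1), (16, 2), (16, 3), (16, 4), (16, 5), (16, 6), (16, 7), (27, 0), (27, 1), (27, 2), (27, 3), (27, 4), (27, 5), (27, 6), (27, 7)]
Unfold 4 (reflect across v@8): 48 holes -> [(6, 0), (6, 1), (6, 2), (6, 3), (6, 4), (6, 5), (6, 6), (6, 7), (6, 8), (6, 9), (6, 10), (6, 11), (6, 12), (6, 13), (6, 14), (6, 15), (16, 0), (16, 1), (16, 2), (16, 3), (16, 4), (16, 5), (16, 6), (16, 7), (16, 8), (16, 9), (16, 10), (16, 11), (16, 12), (16, 13), (16, 14), (16, 15), (27, 0), (27, 1), (27, 2), (27, 3), (27, 4), (27, 5), (27, 6), (27, 7), (27, 8), (27, 9), (27, 10), (27, 11), (27, 12), (27, 13), (27, 14), (27, 15)]
Holes: [(6, 0), (6, 1), (6, 2), (6, 3), (6, 4), (6, 5), (6, 6), (6, 7), (6, 8), (6, 9), (6, 10), (6, 11), (6, 12), (6, 13), (6, 14), (6, 15), (16, 0), (16, 1), (16, 2), (16, 3), (16, 4), (16, 5), (16, 6), (16, 7), (16, 8), (16, 9), (16, 10), (16, 11), (16, 12), (16, 13), (16, 14), (16, 15), (27, 0), (27, 1), (27, 2), (27, 3), (27, 4), (27, 5), (27, 6), (27, 7), (27, 8), (27, 9), (27, 10), (27, 11), (27, 12), (27, 13), (27, 14), (27, 15)]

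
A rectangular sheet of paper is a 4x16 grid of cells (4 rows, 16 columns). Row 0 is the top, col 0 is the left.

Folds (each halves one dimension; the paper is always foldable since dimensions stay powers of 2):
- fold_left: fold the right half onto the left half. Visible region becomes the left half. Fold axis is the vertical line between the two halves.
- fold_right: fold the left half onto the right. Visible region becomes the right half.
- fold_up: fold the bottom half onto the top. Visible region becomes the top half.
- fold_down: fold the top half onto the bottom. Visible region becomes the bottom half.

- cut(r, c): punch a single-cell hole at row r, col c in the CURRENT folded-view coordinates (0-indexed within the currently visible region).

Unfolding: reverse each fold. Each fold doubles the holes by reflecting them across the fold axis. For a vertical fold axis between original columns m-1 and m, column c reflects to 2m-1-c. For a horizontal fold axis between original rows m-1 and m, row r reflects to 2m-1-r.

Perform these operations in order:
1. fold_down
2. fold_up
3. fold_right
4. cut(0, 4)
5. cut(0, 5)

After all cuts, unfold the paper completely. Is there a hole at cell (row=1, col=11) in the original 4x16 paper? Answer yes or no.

Answer: no

Derivation:
Op 1 fold_down: fold axis h@2; visible region now rows[2,4) x cols[0,16) = 2x16
Op 2 fold_up: fold axis h@3; visible region now rows[2,3) x cols[0,16) = 1x16
Op 3 fold_right: fold axis v@8; visible region now rows[2,3) x cols[8,16) = 1x8
Op 4 cut(0, 4): punch at orig (2,12); cuts so far [(2, 12)]; region rows[2,3) x cols[8,16) = 1x8
Op 5 cut(0, 5): punch at orig (2,13); cuts so far [(2, 12), (2, 13)]; region rows[2,3) x cols[8,16) = 1x8
Unfold 1 (reflect across v@8): 4 holes -> [(2, 2), (2, 3), (2, 12), (2, 13)]
Unfold 2 (reflect across h@3): 8 holes -> [(2, 2), (2, 3), (2, 12), (2, 13), (3, 2), (3, 3), (3, 12), (3, 13)]
Unfold 3 (reflect across h@2): 16 holes -> [(0, 2), (0, 3), (0, 12), (0, 13), (1, 2), (1, 3), (1, 12), (1, 13), (2, 2), (2, 3), (2, 12), (2, 13), (3, 2), (3, 3), (3, 12), (3, 13)]
Holes: [(0, 2), (0, 3), (0, 12), (0, 13), (1, 2), (1, 3), (1, 12), (1, 13), (2, 2), (2, 3), (2, 12), (2, 13), (3, 2), (3, 3), (3, 12), (3, 13)]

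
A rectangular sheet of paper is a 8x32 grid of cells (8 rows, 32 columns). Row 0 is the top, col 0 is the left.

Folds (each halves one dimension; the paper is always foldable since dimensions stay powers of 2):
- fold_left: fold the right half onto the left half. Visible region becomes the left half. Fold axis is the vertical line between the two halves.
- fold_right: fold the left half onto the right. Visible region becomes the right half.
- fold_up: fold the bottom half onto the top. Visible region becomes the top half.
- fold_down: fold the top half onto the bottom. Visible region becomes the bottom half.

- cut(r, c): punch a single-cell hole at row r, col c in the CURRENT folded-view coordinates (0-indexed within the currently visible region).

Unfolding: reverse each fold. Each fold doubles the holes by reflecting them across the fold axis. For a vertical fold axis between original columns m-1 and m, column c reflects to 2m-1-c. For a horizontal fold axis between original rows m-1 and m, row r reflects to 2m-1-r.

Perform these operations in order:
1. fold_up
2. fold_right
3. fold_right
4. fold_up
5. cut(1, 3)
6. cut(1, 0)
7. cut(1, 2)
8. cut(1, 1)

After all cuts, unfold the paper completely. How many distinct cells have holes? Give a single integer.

Answer: 64

Derivation:
Op 1 fold_up: fold axis h@4; visible region now rows[0,4) x cols[0,32) = 4x32
Op 2 fold_right: fold axis v@16; visible region now rows[0,4) x cols[16,32) = 4x16
Op 3 fold_right: fold axis v@24; visible region now rows[0,4) x cols[24,32) = 4x8
Op 4 fold_up: fold axis h@2; visible region now rows[0,2) x cols[24,32) = 2x8
Op 5 cut(1, 3): punch at orig (1,27); cuts so far [(1, 27)]; region rows[0,2) x cols[24,32) = 2x8
Op 6 cut(1, 0): punch at orig (1,24); cuts so far [(1, 24), (1, 27)]; region rows[0,2) x cols[24,32) = 2x8
Op 7 cut(1, 2): punch at orig (1,26); cuts so far [(1, 24), (1, 26), (1, 27)]; region rows[0,2) x cols[24,32) = 2x8
Op 8 cut(1, 1): punch at orig (1,25); cuts so far [(1, 24), (1, 25), (1, 26), (1, 27)]; region rows[0,2) x cols[24,32) = 2x8
Unfold 1 (reflect across h@2): 8 holes -> [(1, 24), (1, 25), (1, 26), (1, 27), (2, 24), (2, 25), (2, 26), (2, 27)]
Unfold 2 (reflect across v@24): 16 holes -> [(1, 20), (1, 21), (1, 22), (1, 23), (1, 24), (1, 25), (1, 26), (1, 27), (2, 20), (2, 21), (2, 22), (2, 23), (2, 24), (2, 25), (2, 26), (2, 27)]
Unfold 3 (reflect across v@16): 32 holes -> [(1, 4), (1, 5), (1, 6), (1, 7), (1, 8), (1, 9), (1, 10), (1, 11), (1, 20), (1, 21), (1, 22), (1, 23), (1, 24), (1, 25), (1, 26), (1, 27), (2, 4), (2, 5), (2, 6), (2, 7), (2, 8), (2, 9), (2, 10), (2, 11), (2, 20), (2, 21), (2, 22), (2, 23), (2, 24), (2, 25), (2, 26), (2, 27)]
Unfold 4 (reflect across h@4): 64 holes -> [(1, 4), (1, 5), (1, 6), (1, 7), (1, 8), (1, 9), (1, 10), (1, 11), (1, 20), (1, 21), (1, 22), (1, 23), (1, 24), (1, 25), (1, 26), (1, 27), (2, 4), (2, 5), (2, 6), (2, 7), (2, 8), (2, 9), (2, 10), (2, 11), (2, 20), (2, 21), (2, 22), (2, 23), (2, 24), (2, 25), (2, 26), (2, 27), (5, 4), (5, 5), (5, 6), (5, 7), (5, 8), (5, 9), (5, 10), (5, 11), (5, 20), (5, 21), (5, 22), (5, 23), (5, 24), (5, 25), (5, 26), (5, 27), (6, 4), (6, 5), (6, 6), (6, 7), (6, 8), (6, 9), (6, 10), (6, 11), (6, 20), (6, 21), (6, 22), (6, 23), (6, 24), (6, 25), (6, 26), (6, 27)]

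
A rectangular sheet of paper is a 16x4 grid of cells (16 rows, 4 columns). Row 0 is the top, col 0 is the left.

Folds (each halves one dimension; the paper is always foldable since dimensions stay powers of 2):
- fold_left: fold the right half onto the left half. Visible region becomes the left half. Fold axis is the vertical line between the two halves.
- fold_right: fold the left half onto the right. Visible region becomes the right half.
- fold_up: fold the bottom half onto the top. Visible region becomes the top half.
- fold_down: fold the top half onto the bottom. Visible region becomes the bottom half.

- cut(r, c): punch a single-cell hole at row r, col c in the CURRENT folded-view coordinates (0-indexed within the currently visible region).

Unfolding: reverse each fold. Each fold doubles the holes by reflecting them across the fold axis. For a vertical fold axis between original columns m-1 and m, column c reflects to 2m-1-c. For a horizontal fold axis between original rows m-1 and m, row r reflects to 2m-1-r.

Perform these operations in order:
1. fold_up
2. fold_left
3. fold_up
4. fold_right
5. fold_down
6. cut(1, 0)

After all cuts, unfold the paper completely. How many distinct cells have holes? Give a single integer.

Answer: 32

Derivation:
Op 1 fold_up: fold axis h@8; visible region now rows[0,8) x cols[0,4) = 8x4
Op 2 fold_left: fold axis v@2; visible region now rows[0,8) x cols[0,2) = 8x2
Op 3 fold_up: fold axis h@4; visible region now rows[0,4) x cols[0,2) = 4x2
Op 4 fold_right: fold axis v@1; visible region now rows[0,4) x cols[1,2) = 4x1
Op 5 fold_down: fold axis h@2; visible region now rows[2,4) x cols[1,2) = 2x1
Op 6 cut(1, 0): punch at orig (3,1); cuts so far [(3, 1)]; region rows[2,4) x cols[1,2) = 2x1
Unfold 1 (reflect across h@2): 2 holes -> [(0, 1), (3, 1)]
Unfold 2 (reflect across v@1): 4 holes -> [(0, 0), (0, 1), (3, 0), (3, 1)]
Unfold 3 (reflect across h@4): 8 holes -> [(0, 0), (0, 1), (3, 0), (3, 1), (4, 0), (4, 1), (7, 0), (7, 1)]
Unfold 4 (reflect across v@2): 16 holes -> [(0, 0), (0, 1), (0, 2), (0, 3), (3, 0), (3, 1), (3, 2), (3, 3), (4, 0), (4, 1), (4, 2), (4, 3), (7, 0), (7, 1), (7, 2), (7, 3)]
Unfold 5 (reflect across h@8): 32 holes -> [(0, 0), (0, 1), (0, 2), (0, 3), (3, 0), (3, 1), (3, 2), (3, 3), (4, 0), (4, 1), (4, 2), (4, 3), (7, 0), (7, 1), (7, 2), (7, 3), (8, 0), (8, 1), (8, 2), (8, 3), (11, 0), (11, 1), (11, 2), (11, 3), (12, 0), (12, 1), (12, 2), (12, 3), (15, 0), (15, 1), (15, 2), (15, 3)]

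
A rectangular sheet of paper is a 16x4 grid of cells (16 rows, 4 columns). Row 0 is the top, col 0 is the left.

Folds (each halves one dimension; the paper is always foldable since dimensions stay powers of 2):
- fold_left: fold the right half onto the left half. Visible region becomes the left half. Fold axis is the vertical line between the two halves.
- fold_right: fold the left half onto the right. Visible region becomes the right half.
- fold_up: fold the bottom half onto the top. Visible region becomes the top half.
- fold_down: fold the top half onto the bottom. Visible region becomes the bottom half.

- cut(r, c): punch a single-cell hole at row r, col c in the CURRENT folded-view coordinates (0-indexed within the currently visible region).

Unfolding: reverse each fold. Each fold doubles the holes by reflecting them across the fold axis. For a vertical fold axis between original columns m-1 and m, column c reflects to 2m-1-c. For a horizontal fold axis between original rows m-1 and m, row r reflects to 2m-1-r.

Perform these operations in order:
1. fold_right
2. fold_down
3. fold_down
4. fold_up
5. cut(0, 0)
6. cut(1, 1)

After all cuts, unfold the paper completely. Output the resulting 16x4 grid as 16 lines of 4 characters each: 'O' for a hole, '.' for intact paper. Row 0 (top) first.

Answer: .OO.
O..O
O..O
.OO.
.OO.
O..O
O..O
.OO.
.OO.
O..O
O..O
.OO.
.OO.
O..O
O..O
.OO.

Derivation:
Op 1 fold_right: fold axis v@2; visible region now rows[0,16) x cols[2,4) = 16x2
Op 2 fold_down: fold axis h@8; visible region now rows[8,16) x cols[2,4) = 8x2
Op 3 fold_down: fold axis h@12; visible region now rows[12,16) x cols[2,4) = 4x2
Op 4 fold_up: fold axis h@14; visible region now rows[12,14) x cols[2,4) = 2x2
Op 5 cut(0, 0): punch at orig (12,2); cuts so far [(12, 2)]; region rows[12,14) x cols[2,4) = 2x2
Op 6 cut(1, 1): punch at orig (13,3); cuts so far [(12, 2), (13, 3)]; region rows[12,14) x cols[2,4) = 2x2
Unfold 1 (reflect across h@14): 4 holes -> [(12, 2), (13, 3), (14, 3), (15, 2)]
Unfold 2 (reflect across h@12): 8 holes -> [(8, 2), (9, 3), (10, 3), (11, 2), (12, 2), (13, 3), (14, 3), (15, 2)]
Unfold 3 (reflect across h@8): 16 holes -> [(0, 2), (1, 3), (2, 3), (3, 2), (4, 2), (5, 3), (6, 3), (7, 2), (8, 2), (9, 3), (10, 3), (11, 2), (12, 2), (13, 3), (14, 3), (15, 2)]
Unfold 4 (reflect across v@2): 32 holes -> [(0, 1), (0, 2), (1, 0), (1, 3), (2, 0), (2, 3), (3, 1), (3, 2), (4, 1), (4, 2), (5, 0), (5, 3), (6, 0), (6, 3), (7, 1), (7, 2), (8, 1), (8, 2), (9, 0), (9, 3), (10, 0), (10, 3), (11, 1), (11, 2), (12, 1), (12, 2), (13, 0), (13, 3), (14, 0), (14, 3), (15, 1), (15, 2)]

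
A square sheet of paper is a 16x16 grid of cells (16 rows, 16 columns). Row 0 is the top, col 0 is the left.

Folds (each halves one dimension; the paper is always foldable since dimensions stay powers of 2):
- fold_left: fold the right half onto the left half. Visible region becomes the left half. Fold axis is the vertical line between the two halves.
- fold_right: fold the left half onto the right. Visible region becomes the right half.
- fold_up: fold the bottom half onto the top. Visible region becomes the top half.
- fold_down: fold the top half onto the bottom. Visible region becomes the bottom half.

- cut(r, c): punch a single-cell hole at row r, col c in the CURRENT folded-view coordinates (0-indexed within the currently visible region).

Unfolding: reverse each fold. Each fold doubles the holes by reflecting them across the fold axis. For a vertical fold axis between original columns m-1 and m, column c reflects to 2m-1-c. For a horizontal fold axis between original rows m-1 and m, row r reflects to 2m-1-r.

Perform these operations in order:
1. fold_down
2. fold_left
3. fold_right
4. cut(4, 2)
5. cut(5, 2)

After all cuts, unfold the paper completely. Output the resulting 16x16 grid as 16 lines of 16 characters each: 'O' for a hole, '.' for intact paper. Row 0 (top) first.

Answer: ................
................
.O....O..O....O.
.O....O..O....O.
................
................
................
................
................
................
................
................
.O....O..O....O.
.O....O..O....O.
................
................

Derivation:
Op 1 fold_down: fold axis h@8; visible region now rows[8,16) x cols[0,16) = 8x16
Op 2 fold_left: fold axis v@8; visible region now rows[8,16) x cols[0,8) = 8x8
Op 3 fold_right: fold axis v@4; visible region now rows[8,16) x cols[4,8) = 8x4
Op 4 cut(4, 2): punch at orig (12,6); cuts so far [(12, 6)]; region rows[8,16) x cols[4,8) = 8x4
Op 5 cut(5, 2): punch at orig (13,6); cuts so far [(12, 6), (13, 6)]; region rows[8,16) x cols[4,8) = 8x4
Unfold 1 (reflect across v@4): 4 holes -> [(12, 1), (12, 6), (13, 1), (13, 6)]
Unfold 2 (reflect across v@8): 8 holes -> [(12, 1), (12, 6), (12, 9), (12, 14), (13, 1), (13, 6), (13, 9), (13, 14)]
Unfold 3 (reflect across h@8): 16 holes -> [(2, 1), (2, 6), (2, 9), (2, 14), (3, 1), (3, 6), (3, 9), (3, 14), (12, 1), (12, 6), (12, 9), (12, 14), (13, 1), (13, 6), (13, 9), (13, 14)]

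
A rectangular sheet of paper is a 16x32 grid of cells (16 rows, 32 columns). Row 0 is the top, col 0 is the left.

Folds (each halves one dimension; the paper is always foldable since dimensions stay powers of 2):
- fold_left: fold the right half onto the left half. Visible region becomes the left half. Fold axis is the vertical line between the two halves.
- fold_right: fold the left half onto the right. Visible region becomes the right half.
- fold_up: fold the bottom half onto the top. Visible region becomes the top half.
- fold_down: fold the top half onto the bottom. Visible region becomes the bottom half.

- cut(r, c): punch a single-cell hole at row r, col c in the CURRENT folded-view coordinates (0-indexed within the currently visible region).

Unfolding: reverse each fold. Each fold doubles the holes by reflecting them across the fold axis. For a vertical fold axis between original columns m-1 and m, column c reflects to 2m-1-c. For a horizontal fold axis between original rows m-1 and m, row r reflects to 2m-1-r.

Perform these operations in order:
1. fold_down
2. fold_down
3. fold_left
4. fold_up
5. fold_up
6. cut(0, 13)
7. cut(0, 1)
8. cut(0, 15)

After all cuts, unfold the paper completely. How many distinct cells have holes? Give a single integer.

Op 1 fold_down: fold axis h@8; visible region now rows[8,16) x cols[0,32) = 8x32
Op 2 fold_down: fold axis h@12; visible region now rows[12,16) x cols[0,32) = 4x32
Op 3 fold_left: fold axis v@16; visible region now rows[12,16) x cols[0,16) = 4x16
Op 4 fold_up: fold axis h@14; visible region now rows[12,14) x cols[0,16) = 2x16
Op 5 fold_up: fold axis h@13; visible region now rows[12,13) x cols[0,16) = 1x16
Op 6 cut(0, 13): punch at orig (12,13); cuts so far [(12, 13)]; region rows[12,13) x cols[0,16) = 1x16
Op 7 cut(0, 1): punch at orig (12,1); cuts so far [(12, 1), (12, 13)]; region rows[12,13) x cols[0,16) = 1x16
Op 8 cut(0, 15): punch at orig (12,15); cuts so far [(12, 1), (12, 13), (12, 15)]; region rows[12,13) x cols[0,16) = 1x16
Unfold 1 (reflect across h@13): 6 holes -> [(12, 1), (12, 13), (12, 15), (13, 1), (13, 13), (13, 15)]
Unfold 2 (reflect across h@14): 12 holes -> [(12, 1), (12, 13), (12, 15), (13, 1), (13, 13), (13, 15), (14, 1), (14, 13), (14, 15), (15, 1), (15, 13), (15, 15)]
Unfold 3 (reflect across v@16): 24 holes -> [(12, 1), (12, 13), (12, 15), (12, 16), (12, 18), (12, 30), (13, 1), (13, 13), (13, 15), (13, 16), (13, 18), (13, 30), (14, 1), (14, 13), (14, 15), (14, 16), (14, 18), (14, 30), (15, 1), (15, 13), (15, 15), (15, 16), (15, 18), (15, 30)]
Unfold 4 (reflect across h@12): 48 holes -> [(8, 1), (8, 13), (8, 15), (8, 16), (8, 18), (8, 30), (9, 1), (9, 13), (9, 15), (9, 16), (9, 18), (9, 30), (10, 1), (10, 13), (10, 15), (10, 16), (10, 18), (10, 30), (11, 1), (11, 13), (11, 15), (11, 16), (11, 18), (11, 30), (12, 1), (12, 13), (12, 15), (12, 16), (12, 18), (12, 30), (13, 1), (13, 13), (13, 15), (13, 16), (13, 18), (13, 30), (14, 1), (14, 13), (14, 15), (14, 16), (14, 18), (14, 30), (15, 1), (15, 13), (15, 15), (15, 16), (15, 18), (15, 30)]
Unfold 5 (reflect across h@8): 96 holes -> [(0, 1), (0, 13), (0, 15), (0, 16), (0, 18), (0, 30), (1, 1), (1, 13), (1, 15), (1, 16), (1, 18), (1, 30), (2, 1), (2, 13), (2, 15), (2, 16), (2, 18), (2, 30), (3, 1), (3, 13), (3, 15), (3, 16), (3, 18), (3, 30), (4, 1), (4, 13), (4, 15), (4, 16), (4, 18), (4, 30), (5, 1), (5, 13), (5, 15), (5, 16), (5, 18), (5, 30), (6, 1), (6, 13), (6, 15), (6, 16), (6, 18), (6, 30), (7, 1), (7, 13), (7, 15), (7, 16), (7, 18), (7, 30), (8, 1), (8, 13), (8, 15), (8, 16), (8, 18), (8, 30), (9, 1), (9, 13), (9, 15), (9, 16), (9, 18), (9, 30), (10, 1), (10, 13), (10, 15), (10, 16), (10, 18), (10, 30), (11, 1), (11, 13), (11, 15), (11, 16), (11, 18), (11, 30), (12, 1), (12, 13), (12, 15), (12, 16), (12, 18), (12, 30), (13, 1), (13, 13), (13, 15), (13, 16), (13, 18), (13, 30), (14, 1), (14, 13), (14, 15), (14, 16), (14, 18), (14, 30), (15, 1), (15, 13), (15, 15), (15, 16), (15, 18), (15, 30)]

Answer: 96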